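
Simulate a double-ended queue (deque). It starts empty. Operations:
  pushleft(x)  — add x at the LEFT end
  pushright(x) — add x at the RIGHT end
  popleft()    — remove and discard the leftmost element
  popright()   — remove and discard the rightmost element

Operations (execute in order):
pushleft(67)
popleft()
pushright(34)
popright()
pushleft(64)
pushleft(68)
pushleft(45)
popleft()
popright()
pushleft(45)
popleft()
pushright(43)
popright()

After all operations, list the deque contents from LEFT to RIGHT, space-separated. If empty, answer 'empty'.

pushleft(67): [67]
popleft(): []
pushright(34): [34]
popright(): []
pushleft(64): [64]
pushleft(68): [68, 64]
pushleft(45): [45, 68, 64]
popleft(): [68, 64]
popright(): [68]
pushleft(45): [45, 68]
popleft(): [68]
pushright(43): [68, 43]
popright(): [68]

Answer: 68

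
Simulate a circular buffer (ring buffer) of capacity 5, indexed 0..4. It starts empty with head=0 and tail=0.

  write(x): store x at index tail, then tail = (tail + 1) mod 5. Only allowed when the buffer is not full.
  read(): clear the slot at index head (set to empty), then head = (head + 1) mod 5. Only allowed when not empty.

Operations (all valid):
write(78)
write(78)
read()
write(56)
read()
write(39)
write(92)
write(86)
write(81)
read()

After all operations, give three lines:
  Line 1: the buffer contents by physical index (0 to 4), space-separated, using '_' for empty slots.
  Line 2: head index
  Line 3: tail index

write(78): buf=[78 _ _ _ _], head=0, tail=1, size=1
write(78): buf=[78 78 _ _ _], head=0, tail=2, size=2
read(): buf=[_ 78 _ _ _], head=1, tail=2, size=1
write(56): buf=[_ 78 56 _ _], head=1, tail=3, size=2
read(): buf=[_ _ 56 _ _], head=2, tail=3, size=1
write(39): buf=[_ _ 56 39 _], head=2, tail=4, size=2
write(92): buf=[_ _ 56 39 92], head=2, tail=0, size=3
write(86): buf=[86 _ 56 39 92], head=2, tail=1, size=4
write(81): buf=[86 81 56 39 92], head=2, tail=2, size=5
read(): buf=[86 81 _ 39 92], head=3, tail=2, size=4

Answer: 86 81 _ 39 92
3
2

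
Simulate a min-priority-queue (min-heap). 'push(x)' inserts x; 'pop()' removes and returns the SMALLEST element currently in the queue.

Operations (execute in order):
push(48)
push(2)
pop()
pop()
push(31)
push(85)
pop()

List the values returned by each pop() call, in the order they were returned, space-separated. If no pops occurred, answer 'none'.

Answer: 2 48 31

Derivation:
push(48): heap contents = [48]
push(2): heap contents = [2, 48]
pop() → 2: heap contents = [48]
pop() → 48: heap contents = []
push(31): heap contents = [31]
push(85): heap contents = [31, 85]
pop() → 31: heap contents = [85]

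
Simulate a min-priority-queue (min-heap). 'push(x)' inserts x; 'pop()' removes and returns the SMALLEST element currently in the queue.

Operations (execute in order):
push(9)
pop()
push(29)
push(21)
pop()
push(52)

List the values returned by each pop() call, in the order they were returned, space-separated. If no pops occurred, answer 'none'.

push(9): heap contents = [9]
pop() → 9: heap contents = []
push(29): heap contents = [29]
push(21): heap contents = [21, 29]
pop() → 21: heap contents = [29]
push(52): heap contents = [29, 52]

Answer: 9 21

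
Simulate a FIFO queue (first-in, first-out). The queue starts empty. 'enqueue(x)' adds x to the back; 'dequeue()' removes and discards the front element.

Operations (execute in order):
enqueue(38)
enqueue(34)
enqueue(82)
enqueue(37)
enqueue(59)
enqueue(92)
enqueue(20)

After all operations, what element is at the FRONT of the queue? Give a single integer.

Answer: 38

Derivation:
enqueue(38): queue = [38]
enqueue(34): queue = [38, 34]
enqueue(82): queue = [38, 34, 82]
enqueue(37): queue = [38, 34, 82, 37]
enqueue(59): queue = [38, 34, 82, 37, 59]
enqueue(92): queue = [38, 34, 82, 37, 59, 92]
enqueue(20): queue = [38, 34, 82, 37, 59, 92, 20]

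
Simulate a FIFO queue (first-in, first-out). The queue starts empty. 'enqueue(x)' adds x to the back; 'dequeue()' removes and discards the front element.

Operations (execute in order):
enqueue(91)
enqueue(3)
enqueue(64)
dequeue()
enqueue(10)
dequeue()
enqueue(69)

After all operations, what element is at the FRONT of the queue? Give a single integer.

enqueue(91): queue = [91]
enqueue(3): queue = [91, 3]
enqueue(64): queue = [91, 3, 64]
dequeue(): queue = [3, 64]
enqueue(10): queue = [3, 64, 10]
dequeue(): queue = [64, 10]
enqueue(69): queue = [64, 10, 69]

Answer: 64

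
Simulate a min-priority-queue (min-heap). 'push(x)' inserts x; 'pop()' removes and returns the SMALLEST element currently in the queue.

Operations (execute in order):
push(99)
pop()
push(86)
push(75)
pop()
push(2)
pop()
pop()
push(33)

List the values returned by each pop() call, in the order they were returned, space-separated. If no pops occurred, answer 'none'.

Answer: 99 75 2 86

Derivation:
push(99): heap contents = [99]
pop() → 99: heap contents = []
push(86): heap contents = [86]
push(75): heap contents = [75, 86]
pop() → 75: heap contents = [86]
push(2): heap contents = [2, 86]
pop() → 2: heap contents = [86]
pop() → 86: heap contents = []
push(33): heap contents = [33]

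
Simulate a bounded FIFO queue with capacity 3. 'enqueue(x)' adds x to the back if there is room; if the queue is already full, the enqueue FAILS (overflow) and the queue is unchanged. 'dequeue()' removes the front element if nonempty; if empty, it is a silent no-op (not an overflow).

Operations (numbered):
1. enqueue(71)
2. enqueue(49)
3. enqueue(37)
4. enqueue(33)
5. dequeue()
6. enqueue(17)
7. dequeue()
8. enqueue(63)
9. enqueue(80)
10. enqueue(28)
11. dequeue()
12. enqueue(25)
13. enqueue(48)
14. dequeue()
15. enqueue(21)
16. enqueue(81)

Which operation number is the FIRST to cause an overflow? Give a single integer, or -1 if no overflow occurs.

1. enqueue(71): size=1
2. enqueue(49): size=2
3. enqueue(37): size=3
4. enqueue(33): size=3=cap → OVERFLOW (fail)
5. dequeue(): size=2
6. enqueue(17): size=3
7. dequeue(): size=2
8. enqueue(63): size=3
9. enqueue(80): size=3=cap → OVERFLOW (fail)
10. enqueue(28): size=3=cap → OVERFLOW (fail)
11. dequeue(): size=2
12. enqueue(25): size=3
13. enqueue(48): size=3=cap → OVERFLOW (fail)
14. dequeue(): size=2
15. enqueue(21): size=3
16. enqueue(81): size=3=cap → OVERFLOW (fail)

Answer: 4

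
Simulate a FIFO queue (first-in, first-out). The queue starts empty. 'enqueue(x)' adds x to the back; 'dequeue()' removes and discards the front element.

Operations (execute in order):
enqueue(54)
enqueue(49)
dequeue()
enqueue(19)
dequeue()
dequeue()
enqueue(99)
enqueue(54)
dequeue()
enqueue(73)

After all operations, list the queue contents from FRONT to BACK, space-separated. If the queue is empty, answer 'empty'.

enqueue(54): [54]
enqueue(49): [54, 49]
dequeue(): [49]
enqueue(19): [49, 19]
dequeue(): [19]
dequeue(): []
enqueue(99): [99]
enqueue(54): [99, 54]
dequeue(): [54]
enqueue(73): [54, 73]

Answer: 54 73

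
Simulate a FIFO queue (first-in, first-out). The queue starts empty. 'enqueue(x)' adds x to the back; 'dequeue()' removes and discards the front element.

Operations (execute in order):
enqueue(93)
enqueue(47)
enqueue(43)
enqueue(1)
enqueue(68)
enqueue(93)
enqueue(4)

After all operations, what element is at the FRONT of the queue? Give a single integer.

enqueue(93): queue = [93]
enqueue(47): queue = [93, 47]
enqueue(43): queue = [93, 47, 43]
enqueue(1): queue = [93, 47, 43, 1]
enqueue(68): queue = [93, 47, 43, 1, 68]
enqueue(93): queue = [93, 47, 43, 1, 68, 93]
enqueue(4): queue = [93, 47, 43, 1, 68, 93, 4]

Answer: 93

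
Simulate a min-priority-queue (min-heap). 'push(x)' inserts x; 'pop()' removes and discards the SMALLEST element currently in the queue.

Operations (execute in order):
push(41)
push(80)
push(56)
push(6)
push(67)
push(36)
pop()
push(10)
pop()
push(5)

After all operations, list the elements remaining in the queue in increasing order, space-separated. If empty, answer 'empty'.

Answer: 5 36 41 56 67 80

Derivation:
push(41): heap contents = [41]
push(80): heap contents = [41, 80]
push(56): heap contents = [41, 56, 80]
push(6): heap contents = [6, 41, 56, 80]
push(67): heap contents = [6, 41, 56, 67, 80]
push(36): heap contents = [6, 36, 41, 56, 67, 80]
pop() → 6: heap contents = [36, 41, 56, 67, 80]
push(10): heap contents = [10, 36, 41, 56, 67, 80]
pop() → 10: heap contents = [36, 41, 56, 67, 80]
push(5): heap contents = [5, 36, 41, 56, 67, 80]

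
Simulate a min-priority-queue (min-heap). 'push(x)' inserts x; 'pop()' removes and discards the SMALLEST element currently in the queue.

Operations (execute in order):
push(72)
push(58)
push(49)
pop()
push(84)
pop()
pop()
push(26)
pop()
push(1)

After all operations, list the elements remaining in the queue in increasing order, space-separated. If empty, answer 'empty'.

push(72): heap contents = [72]
push(58): heap contents = [58, 72]
push(49): heap contents = [49, 58, 72]
pop() → 49: heap contents = [58, 72]
push(84): heap contents = [58, 72, 84]
pop() → 58: heap contents = [72, 84]
pop() → 72: heap contents = [84]
push(26): heap contents = [26, 84]
pop() → 26: heap contents = [84]
push(1): heap contents = [1, 84]

Answer: 1 84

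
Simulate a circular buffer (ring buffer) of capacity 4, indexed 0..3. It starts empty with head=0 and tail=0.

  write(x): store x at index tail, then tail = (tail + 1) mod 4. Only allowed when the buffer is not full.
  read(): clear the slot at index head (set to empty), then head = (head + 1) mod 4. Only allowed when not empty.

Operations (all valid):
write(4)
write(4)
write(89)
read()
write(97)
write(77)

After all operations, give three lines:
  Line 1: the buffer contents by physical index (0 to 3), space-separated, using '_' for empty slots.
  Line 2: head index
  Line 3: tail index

Answer: 77 4 89 97
1
1

Derivation:
write(4): buf=[4 _ _ _], head=0, tail=1, size=1
write(4): buf=[4 4 _ _], head=0, tail=2, size=2
write(89): buf=[4 4 89 _], head=0, tail=3, size=3
read(): buf=[_ 4 89 _], head=1, tail=3, size=2
write(97): buf=[_ 4 89 97], head=1, tail=0, size=3
write(77): buf=[77 4 89 97], head=1, tail=1, size=4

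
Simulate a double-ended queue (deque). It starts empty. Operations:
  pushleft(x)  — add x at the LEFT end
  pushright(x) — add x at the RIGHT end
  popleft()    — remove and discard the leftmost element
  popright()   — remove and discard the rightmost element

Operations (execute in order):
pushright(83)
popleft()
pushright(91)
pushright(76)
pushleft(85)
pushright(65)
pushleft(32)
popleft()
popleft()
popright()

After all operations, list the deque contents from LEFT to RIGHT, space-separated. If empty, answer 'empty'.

Answer: 91 76

Derivation:
pushright(83): [83]
popleft(): []
pushright(91): [91]
pushright(76): [91, 76]
pushleft(85): [85, 91, 76]
pushright(65): [85, 91, 76, 65]
pushleft(32): [32, 85, 91, 76, 65]
popleft(): [85, 91, 76, 65]
popleft(): [91, 76, 65]
popright(): [91, 76]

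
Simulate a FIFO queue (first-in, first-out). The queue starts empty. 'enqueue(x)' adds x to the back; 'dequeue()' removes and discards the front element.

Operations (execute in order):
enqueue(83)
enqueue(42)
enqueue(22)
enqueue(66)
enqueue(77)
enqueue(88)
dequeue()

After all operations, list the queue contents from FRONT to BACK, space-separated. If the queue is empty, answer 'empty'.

enqueue(83): [83]
enqueue(42): [83, 42]
enqueue(22): [83, 42, 22]
enqueue(66): [83, 42, 22, 66]
enqueue(77): [83, 42, 22, 66, 77]
enqueue(88): [83, 42, 22, 66, 77, 88]
dequeue(): [42, 22, 66, 77, 88]

Answer: 42 22 66 77 88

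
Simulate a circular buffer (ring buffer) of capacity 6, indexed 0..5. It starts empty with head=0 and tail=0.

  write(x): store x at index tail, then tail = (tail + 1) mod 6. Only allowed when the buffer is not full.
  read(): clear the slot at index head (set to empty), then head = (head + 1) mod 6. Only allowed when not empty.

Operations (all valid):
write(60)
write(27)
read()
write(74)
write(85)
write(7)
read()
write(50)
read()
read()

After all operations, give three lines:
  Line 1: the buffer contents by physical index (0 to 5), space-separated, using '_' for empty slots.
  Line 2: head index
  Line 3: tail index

write(60): buf=[60 _ _ _ _ _], head=0, tail=1, size=1
write(27): buf=[60 27 _ _ _ _], head=0, tail=2, size=2
read(): buf=[_ 27 _ _ _ _], head=1, tail=2, size=1
write(74): buf=[_ 27 74 _ _ _], head=1, tail=3, size=2
write(85): buf=[_ 27 74 85 _ _], head=1, tail=4, size=3
write(7): buf=[_ 27 74 85 7 _], head=1, tail=5, size=4
read(): buf=[_ _ 74 85 7 _], head=2, tail=5, size=3
write(50): buf=[_ _ 74 85 7 50], head=2, tail=0, size=4
read(): buf=[_ _ _ 85 7 50], head=3, tail=0, size=3
read(): buf=[_ _ _ _ 7 50], head=4, tail=0, size=2

Answer: _ _ _ _ 7 50
4
0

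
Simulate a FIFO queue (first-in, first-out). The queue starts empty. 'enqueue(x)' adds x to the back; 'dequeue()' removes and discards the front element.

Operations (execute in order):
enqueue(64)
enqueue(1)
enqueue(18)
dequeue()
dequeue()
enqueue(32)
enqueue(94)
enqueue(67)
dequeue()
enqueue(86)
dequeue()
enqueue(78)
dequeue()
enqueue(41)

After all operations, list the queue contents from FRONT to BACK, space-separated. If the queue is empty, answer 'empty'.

Answer: 67 86 78 41

Derivation:
enqueue(64): [64]
enqueue(1): [64, 1]
enqueue(18): [64, 1, 18]
dequeue(): [1, 18]
dequeue(): [18]
enqueue(32): [18, 32]
enqueue(94): [18, 32, 94]
enqueue(67): [18, 32, 94, 67]
dequeue(): [32, 94, 67]
enqueue(86): [32, 94, 67, 86]
dequeue(): [94, 67, 86]
enqueue(78): [94, 67, 86, 78]
dequeue(): [67, 86, 78]
enqueue(41): [67, 86, 78, 41]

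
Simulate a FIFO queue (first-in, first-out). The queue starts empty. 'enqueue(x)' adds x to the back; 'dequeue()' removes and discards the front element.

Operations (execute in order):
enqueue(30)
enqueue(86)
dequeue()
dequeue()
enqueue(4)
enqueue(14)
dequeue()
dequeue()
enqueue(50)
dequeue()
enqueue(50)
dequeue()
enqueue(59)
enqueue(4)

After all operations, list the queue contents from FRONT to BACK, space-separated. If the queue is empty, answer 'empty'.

enqueue(30): [30]
enqueue(86): [30, 86]
dequeue(): [86]
dequeue(): []
enqueue(4): [4]
enqueue(14): [4, 14]
dequeue(): [14]
dequeue(): []
enqueue(50): [50]
dequeue(): []
enqueue(50): [50]
dequeue(): []
enqueue(59): [59]
enqueue(4): [59, 4]

Answer: 59 4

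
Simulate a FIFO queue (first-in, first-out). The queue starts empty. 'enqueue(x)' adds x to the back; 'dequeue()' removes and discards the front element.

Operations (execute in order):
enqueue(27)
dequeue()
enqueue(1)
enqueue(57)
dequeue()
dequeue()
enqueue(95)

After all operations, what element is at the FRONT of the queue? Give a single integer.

enqueue(27): queue = [27]
dequeue(): queue = []
enqueue(1): queue = [1]
enqueue(57): queue = [1, 57]
dequeue(): queue = [57]
dequeue(): queue = []
enqueue(95): queue = [95]

Answer: 95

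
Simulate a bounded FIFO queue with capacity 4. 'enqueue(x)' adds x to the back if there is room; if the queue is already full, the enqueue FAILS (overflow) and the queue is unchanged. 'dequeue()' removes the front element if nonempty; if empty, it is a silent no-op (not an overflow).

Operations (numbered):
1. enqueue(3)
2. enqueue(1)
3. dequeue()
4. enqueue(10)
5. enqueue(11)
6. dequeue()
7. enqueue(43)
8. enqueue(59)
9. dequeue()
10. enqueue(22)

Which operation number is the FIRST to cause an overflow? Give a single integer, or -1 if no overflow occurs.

Answer: -1

Derivation:
1. enqueue(3): size=1
2. enqueue(1): size=2
3. dequeue(): size=1
4. enqueue(10): size=2
5. enqueue(11): size=3
6. dequeue(): size=2
7. enqueue(43): size=3
8. enqueue(59): size=4
9. dequeue(): size=3
10. enqueue(22): size=4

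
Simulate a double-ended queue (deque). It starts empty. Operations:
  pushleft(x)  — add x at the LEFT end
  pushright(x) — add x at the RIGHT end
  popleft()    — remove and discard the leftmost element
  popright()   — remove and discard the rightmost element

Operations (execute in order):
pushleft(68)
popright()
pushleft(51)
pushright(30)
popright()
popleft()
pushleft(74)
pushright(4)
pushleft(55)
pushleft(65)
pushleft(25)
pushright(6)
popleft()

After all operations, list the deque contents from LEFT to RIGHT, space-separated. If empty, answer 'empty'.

pushleft(68): [68]
popright(): []
pushleft(51): [51]
pushright(30): [51, 30]
popright(): [51]
popleft(): []
pushleft(74): [74]
pushright(4): [74, 4]
pushleft(55): [55, 74, 4]
pushleft(65): [65, 55, 74, 4]
pushleft(25): [25, 65, 55, 74, 4]
pushright(6): [25, 65, 55, 74, 4, 6]
popleft(): [65, 55, 74, 4, 6]

Answer: 65 55 74 4 6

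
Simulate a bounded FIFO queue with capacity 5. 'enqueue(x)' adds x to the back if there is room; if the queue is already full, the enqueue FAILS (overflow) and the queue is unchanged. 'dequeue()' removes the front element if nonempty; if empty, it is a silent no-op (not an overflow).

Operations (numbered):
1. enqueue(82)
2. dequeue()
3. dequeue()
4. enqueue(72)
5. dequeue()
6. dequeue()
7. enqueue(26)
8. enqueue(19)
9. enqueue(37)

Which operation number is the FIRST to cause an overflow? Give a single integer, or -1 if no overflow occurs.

1. enqueue(82): size=1
2. dequeue(): size=0
3. dequeue(): empty, no-op, size=0
4. enqueue(72): size=1
5. dequeue(): size=0
6. dequeue(): empty, no-op, size=0
7. enqueue(26): size=1
8. enqueue(19): size=2
9. enqueue(37): size=3

Answer: -1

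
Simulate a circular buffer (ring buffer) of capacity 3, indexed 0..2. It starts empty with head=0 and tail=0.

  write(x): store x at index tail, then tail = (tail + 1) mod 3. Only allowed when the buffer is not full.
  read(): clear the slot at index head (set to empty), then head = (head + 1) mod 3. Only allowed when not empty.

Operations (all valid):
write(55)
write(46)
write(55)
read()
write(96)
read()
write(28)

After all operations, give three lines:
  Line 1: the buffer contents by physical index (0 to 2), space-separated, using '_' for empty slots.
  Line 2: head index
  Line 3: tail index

Answer: 96 28 55
2
2

Derivation:
write(55): buf=[55 _ _], head=0, tail=1, size=1
write(46): buf=[55 46 _], head=0, tail=2, size=2
write(55): buf=[55 46 55], head=0, tail=0, size=3
read(): buf=[_ 46 55], head=1, tail=0, size=2
write(96): buf=[96 46 55], head=1, tail=1, size=3
read(): buf=[96 _ 55], head=2, tail=1, size=2
write(28): buf=[96 28 55], head=2, tail=2, size=3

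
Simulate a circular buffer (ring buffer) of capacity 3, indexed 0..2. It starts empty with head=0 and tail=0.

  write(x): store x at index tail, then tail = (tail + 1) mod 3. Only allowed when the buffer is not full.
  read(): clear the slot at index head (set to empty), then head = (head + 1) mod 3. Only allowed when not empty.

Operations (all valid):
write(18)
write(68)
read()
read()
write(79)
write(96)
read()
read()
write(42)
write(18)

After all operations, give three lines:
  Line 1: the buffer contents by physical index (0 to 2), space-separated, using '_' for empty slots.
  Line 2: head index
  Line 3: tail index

write(18): buf=[18 _ _], head=0, tail=1, size=1
write(68): buf=[18 68 _], head=0, tail=2, size=2
read(): buf=[_ 68 _], head=1, tail=2, size=1
read(): buf=[_ _ _], head=2, tail=2, size=0
write(79): buf=[_ _ 79], head=2, tail=0, size=1
write(96): buf=[96 _ 79], head=2, tail=1, size=2
read(): buf=[96 _ _], head=0, tail=1, size=1
read(): buf=[_ _ _], head=1, tail=1, size=0
write(42): buf=[_ 42 _], head=1, tail=2, size=1
write(18): buf=[_ 42 18], head=1, tail=0, size=2

Answer: _ 42 18
1
0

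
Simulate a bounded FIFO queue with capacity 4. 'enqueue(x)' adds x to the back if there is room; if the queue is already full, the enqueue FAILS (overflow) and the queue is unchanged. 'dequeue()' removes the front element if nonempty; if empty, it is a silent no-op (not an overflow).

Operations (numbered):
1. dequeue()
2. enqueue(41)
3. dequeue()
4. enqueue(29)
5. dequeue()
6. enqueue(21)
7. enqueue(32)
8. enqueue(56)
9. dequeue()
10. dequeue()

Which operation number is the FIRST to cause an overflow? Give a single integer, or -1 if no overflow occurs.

1. dequeue(): empty, no-op, size=0
2. enqueue(41): size=1
3. dequeue(): size=0
4. enqueue(29): size=1
5. dequeue(): size=0
6. enqueue(21): size=1
7. enqueue(32): size=2
8. enqueue(56): size=3
9. dequeue(): size=2
10. dequeue(): size=1

Answer: -1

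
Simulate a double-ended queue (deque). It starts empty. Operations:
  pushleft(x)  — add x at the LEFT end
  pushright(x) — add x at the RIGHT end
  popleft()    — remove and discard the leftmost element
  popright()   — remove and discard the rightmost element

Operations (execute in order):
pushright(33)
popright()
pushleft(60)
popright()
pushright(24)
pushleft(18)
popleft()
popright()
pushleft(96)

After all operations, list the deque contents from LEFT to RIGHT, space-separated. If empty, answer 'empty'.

Answer: 96

Derivation:
pushright(33): [33]
popright(): []
pushleft(60): [60]
popright(): []
pushright(24): [24]
pushleft(18): [18, 24]
popleft(): [24]
popright(): []
pushleft(96): [96]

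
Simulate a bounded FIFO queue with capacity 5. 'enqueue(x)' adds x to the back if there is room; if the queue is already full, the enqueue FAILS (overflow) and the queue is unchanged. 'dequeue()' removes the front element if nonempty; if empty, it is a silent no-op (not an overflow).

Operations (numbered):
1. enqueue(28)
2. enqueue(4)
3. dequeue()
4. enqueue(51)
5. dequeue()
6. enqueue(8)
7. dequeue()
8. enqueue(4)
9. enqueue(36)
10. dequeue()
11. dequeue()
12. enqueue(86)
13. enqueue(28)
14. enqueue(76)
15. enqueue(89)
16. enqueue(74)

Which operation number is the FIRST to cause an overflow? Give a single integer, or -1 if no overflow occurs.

1. enqueue(28): size=1
2. enqueue(4): size=2
3. dequeue(): size=1
4. enqueue(51): size=2
5. dequeue(): size=1
6. enqueue(8): size=2
7. dequeue(): size=1
8. enqueue(4): size=2
9. enqueue(36): size=3
10. dequeue(): size=2
11. dequeue(): size=1
12. enqueue(86): size=2
13. enqueue(28): size=3
14. enqueue(76): size=4
15. enqueue(89): size=5
16. enqueue(74): size=5=cap → OVERFLOW (fail)

Answer: 16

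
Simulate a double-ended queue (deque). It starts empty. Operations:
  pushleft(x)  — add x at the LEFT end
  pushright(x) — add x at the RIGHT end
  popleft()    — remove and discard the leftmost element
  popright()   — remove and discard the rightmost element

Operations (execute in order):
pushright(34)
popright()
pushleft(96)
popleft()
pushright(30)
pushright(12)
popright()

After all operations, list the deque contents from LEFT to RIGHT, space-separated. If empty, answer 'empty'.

Answer: 30

Derivation:
pushright(34): [34]
popright(): []
pushleft(96): [96]
popleft(): []
pushright(30): [30]
pushright(12): [30, 12]
popright(): [30]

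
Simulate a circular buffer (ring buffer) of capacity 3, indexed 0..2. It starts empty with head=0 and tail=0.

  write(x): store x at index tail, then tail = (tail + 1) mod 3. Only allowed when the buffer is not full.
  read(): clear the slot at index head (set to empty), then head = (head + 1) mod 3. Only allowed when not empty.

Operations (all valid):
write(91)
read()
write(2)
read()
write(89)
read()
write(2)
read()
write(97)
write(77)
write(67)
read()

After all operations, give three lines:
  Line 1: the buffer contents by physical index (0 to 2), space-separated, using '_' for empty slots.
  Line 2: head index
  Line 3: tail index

Answer: 67 _ 77
2
1

Derivation:
write(91): buf=[91 _ _], head=0, tail=1, size=1
read(): buf=[_ _ _], head=1, tail=1, size=0
write(2): buf=[_ 2 _], head=1, tail=2, size=1
read(): buf=[_ _ _], head=2, tail=2, size=0
write(89): buf=[_ _ 89], head=2, tail=0, size=1
read(): buf=[_ _ _], head=0, tail=0, size=0
write(2): buf=[2 _ _], head=0, tail=1, size=1
read(): buf=[_ _ _], head=1, tail=1, size=0
write(97): buf=[_ 97 _], head=1, tail=2, size=1
write(77): buf=[_ 97 77], head=1, tail=0, size=2
write(67): buf=[67 97 77], head=1, tail=1, size=3
read(): buf=[67 _ 77], head=2, tail=1, size=2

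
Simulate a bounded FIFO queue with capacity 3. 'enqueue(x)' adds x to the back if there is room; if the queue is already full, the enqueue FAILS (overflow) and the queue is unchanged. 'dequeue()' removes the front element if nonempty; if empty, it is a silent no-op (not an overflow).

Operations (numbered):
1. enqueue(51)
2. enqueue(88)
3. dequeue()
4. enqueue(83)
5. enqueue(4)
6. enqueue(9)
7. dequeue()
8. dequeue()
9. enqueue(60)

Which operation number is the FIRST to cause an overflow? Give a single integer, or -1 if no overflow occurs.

Answer: 6

Derivation:
1. enqueue(51): size=1
2. enqueue(88): size=2
3. dequeue(): size=1
4. enqueue(83): size=2
5. enqueue(4): size=3
6. enqueue(9): size=3=cap → OVERFLOW (fail)
7. dequeue(): size=2
8. dequeue(): size=1
9. enqueue(60): size=2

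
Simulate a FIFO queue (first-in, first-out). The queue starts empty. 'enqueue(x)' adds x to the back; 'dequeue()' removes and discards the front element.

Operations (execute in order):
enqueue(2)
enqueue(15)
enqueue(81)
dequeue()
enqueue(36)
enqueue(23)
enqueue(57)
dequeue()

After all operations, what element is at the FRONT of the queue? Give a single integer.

enqueue(2): queue = [2]
enqueue(15): queue = [2, 15]
enqueue(81): queue = [2, 15, 81]
dequeue(): queue = [15, 81]
enqueue(36): queue = [15, 81, 36]
enqueue(23): queue = [15, 81, 36, 23]
enqueue(57): queue = [15, 81, 36, 23, 57]
dequeue(): queue = [81, 36, 23, 57]

Answer: 81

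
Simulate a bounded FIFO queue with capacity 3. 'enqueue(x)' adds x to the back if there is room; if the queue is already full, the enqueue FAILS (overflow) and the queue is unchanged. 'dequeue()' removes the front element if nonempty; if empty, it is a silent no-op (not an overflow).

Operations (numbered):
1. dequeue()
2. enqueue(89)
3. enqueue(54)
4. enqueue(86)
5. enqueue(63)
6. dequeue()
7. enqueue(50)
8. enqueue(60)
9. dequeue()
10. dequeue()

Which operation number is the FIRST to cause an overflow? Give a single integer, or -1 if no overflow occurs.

1. dequeue(): empty, no-op, size=0
2. enqueue(89): size=1
3. enqueue(54): size=2
4. enqueue(86): size=3
5. enqueue(63): size=3=cap → OVERFLOW (fail)
6. dequeue(): size=2
7. enqueue(50): size=3
8. enqueue(60): size=3=cap → OVERFLOW (fail)
9. dequeue(): size=2
10. dequeue(): size=1

Answer: 5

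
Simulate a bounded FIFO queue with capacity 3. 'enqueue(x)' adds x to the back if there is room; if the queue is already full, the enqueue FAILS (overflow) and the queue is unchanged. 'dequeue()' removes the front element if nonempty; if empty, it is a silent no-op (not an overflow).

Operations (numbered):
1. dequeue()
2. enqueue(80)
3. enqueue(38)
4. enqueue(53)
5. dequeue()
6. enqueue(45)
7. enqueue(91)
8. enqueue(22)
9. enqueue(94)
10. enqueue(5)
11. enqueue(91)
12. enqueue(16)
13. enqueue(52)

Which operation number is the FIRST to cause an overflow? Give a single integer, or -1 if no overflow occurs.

1. dequeue(): empty, no-op, size=0
2. enqueue(80): size=1
3. enqueue(38): size=2
4. enqueue(53): size=3
5. dequeue(): size=2
6. enqueue(45): size=3
7. enqueue(91): size=3=cap → OVERFLOW (fail)
8. enqueue(22): size=3=cap → OVERFLOW (fail)
9. enqueue(94): size=3=cap → OVERFLOW (fail)
10. enqueue(5): size=3=cap → OVERFLOW (fail)
11. enqueue(91): size=3=cap → OVERFLOW (fail)
12. enqueue(16): size=3=cap → OVERFLOW (fail)
13. enqueue(52): size=3=cap → OVERFLOW (fail)

Answer: 7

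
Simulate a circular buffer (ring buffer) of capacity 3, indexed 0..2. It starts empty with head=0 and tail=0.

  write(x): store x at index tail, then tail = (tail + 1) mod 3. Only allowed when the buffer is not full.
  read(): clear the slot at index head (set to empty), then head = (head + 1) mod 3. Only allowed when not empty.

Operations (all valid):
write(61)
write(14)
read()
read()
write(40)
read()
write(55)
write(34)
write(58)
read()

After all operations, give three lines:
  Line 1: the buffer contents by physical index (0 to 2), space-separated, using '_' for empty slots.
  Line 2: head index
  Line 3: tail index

Answer: _ 34 58
1
0

Derivation:
write(61): buf=[61 _ _], head=0, tail=1, size=1
write(14): buf=[61 14 _], head=0, tail=2, size=2
read(): buf=[_ 14 _], head=1, tail=2, size=1
read(): buf=[_ _ _], head=2, tail=2, size=0
write(40): buf=[_ _ 40], head=2, tail=0, size=1
read(): buf=[_ _ _], head=0, tail=0, size=0
write(55): buf=[55 _ _], head=0, tail=1, size=1
write(34): buf=[55 34 _], head=0, tail=2, size=2
write(58): buf=[55 34 58], head=0, tail=0, size=3
read(): buf=[_ 34 58], head=1, tail=0, size=2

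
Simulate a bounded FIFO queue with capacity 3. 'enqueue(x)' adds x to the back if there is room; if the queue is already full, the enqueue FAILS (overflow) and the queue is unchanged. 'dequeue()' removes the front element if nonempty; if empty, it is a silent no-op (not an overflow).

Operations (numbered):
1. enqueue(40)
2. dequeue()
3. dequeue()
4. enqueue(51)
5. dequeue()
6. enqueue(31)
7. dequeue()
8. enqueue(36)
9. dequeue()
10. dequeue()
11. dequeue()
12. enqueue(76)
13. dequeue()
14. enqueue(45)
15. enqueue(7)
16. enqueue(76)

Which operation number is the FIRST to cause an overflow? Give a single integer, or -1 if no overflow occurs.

1. enqueue(40): size=1
2. dequeue(): size=0
3. dequeue(): empty, no-op, size=0
4. enqueue(51): size=1
5. dequeue(): size=0
6. enqueue(31): size=1
7. dequeue(): size=0
8. enqueue(36): size=1
9. dequeue(): size=0
10. dequeue(): empty, no-op, size=0
11. dequeue(): empty, no-op, size=0
12. enqueue(76): size=1
13. dequeue(): size=0
14. enqueue(45): size=1
15. enqueue(7): size=2
16. enqueue(76): size=3

Answer: -1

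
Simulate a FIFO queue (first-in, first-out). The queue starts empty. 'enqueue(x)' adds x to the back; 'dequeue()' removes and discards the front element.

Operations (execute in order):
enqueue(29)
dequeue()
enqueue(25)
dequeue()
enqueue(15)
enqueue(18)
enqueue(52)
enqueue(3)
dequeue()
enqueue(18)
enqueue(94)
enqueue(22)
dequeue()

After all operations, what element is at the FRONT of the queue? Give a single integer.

enqueue(29): queue = [29]
dequeue(): queue = []
enqueue(25): queue = [25]
dequeue(): queue = []
enqueue(15): queue = [15]
enqueue(18): queue = [15, 18]
enqueue(52): queue = [15, 18, 52]
enqueue(3): queue = [15, 18, 52, 3]
dequeue(): queue = [18, 52, 3]
enqueue(18): queue = [18, 52, 3, 18]
enqueue(94): queue = [18, 52, 3, 18, 94]
enqueue(22): queue = [18, 52, 3, 18, 94, 22]
dequeue(): queue = [52, 3, 18, 94, 22]

Answer: 52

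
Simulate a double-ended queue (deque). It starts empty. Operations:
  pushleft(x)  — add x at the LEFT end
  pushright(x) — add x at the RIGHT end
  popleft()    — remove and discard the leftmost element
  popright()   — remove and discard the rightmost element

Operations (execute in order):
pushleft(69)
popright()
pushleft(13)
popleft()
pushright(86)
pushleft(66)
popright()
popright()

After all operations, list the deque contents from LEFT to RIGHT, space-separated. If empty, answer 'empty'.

pushleft(69): [69]
popright(): []
pushleft(13): [13]
popleft(): []
pushright(86): [86]
pushleft(66): [66, 86]
popright(): [66]
popright(): []

Answer: empty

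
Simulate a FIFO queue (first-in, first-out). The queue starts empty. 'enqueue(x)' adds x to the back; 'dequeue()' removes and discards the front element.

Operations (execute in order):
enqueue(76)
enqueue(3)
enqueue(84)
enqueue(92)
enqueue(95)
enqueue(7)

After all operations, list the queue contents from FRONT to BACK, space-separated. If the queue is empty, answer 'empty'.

Answer: 76 3 84 92 95 7

Derivation:
enqueue(76): [76]
enqueue(3): [76, 3]
enqueue(84): [76, 3, 84]
enqueue(92): [76, 3, 84, 92]
enqueue(95): [76, 3, 84, 92, 95]
enqueue(7): [76, 3, 84, 92, 95, 7]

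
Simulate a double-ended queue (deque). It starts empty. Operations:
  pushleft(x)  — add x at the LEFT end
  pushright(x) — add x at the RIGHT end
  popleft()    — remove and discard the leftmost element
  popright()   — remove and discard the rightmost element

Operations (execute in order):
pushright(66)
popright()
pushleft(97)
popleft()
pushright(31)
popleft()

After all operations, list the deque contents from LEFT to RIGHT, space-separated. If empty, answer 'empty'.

Answer: empty

Derivation:
pushright(66): [66]
popright(): []
pushleft(97): [97]
popleft(): []
pushright(31): [31]
popleft(): []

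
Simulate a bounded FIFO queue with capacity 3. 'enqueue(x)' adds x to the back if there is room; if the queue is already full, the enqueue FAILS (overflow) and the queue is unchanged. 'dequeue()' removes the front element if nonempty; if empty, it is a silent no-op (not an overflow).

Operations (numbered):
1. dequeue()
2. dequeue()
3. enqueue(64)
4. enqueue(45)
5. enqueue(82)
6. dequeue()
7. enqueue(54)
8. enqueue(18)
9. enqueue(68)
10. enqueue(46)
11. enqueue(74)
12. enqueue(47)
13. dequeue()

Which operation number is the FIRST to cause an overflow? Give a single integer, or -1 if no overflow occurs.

1. dequeue(): empty, no-op, size=0
2. dequeue(): empty, no-op, size=0
3. enqueue(64): size=1
4. enqueue(45): size=2
5. enqueue(82): size=3
6. dequeue(): size=2
7. enqueue(54): size=3
8. enqueue(18): size=3=cap → OVERFLOW (fail)
9. enqueue(68): size=3=cap → OVERFLOW (fail)
10. enqueue(46): size=3=cap → OVERFLOW (fail)
11. enqueue(74): size=3=cap → OVERFLOW (fail)
12. enqueue(47): size=3=cap → OVERFLOW (fail)
13. dequeue(): size=2

Answer: 8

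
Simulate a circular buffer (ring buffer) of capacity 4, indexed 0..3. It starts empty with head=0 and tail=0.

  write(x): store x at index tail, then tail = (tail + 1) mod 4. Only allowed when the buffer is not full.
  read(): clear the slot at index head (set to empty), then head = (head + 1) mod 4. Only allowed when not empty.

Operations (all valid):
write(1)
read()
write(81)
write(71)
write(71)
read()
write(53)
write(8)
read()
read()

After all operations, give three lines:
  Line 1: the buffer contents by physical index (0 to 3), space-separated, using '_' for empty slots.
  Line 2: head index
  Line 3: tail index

write(1): buf=[1 _ _ _], head=0, tail=1, size=1
read(): buf=[_ _ _ _], head=1, tail=1, size=0
write(81): buf=[_ 81 _ _], head=1, tail=2, size=1
write(71): buf=[_ 81 71 _], head=1, tail=3, size=2
write(71): buf=[_ 81 71 71], head=1, tail=0, size=3
read(): buf=[_ _ 71 71], head=2, tail=0, size=2
write(53): buf=[53 _ 71 71], head=2, tail=1, size=3
write(8): buf=[53 8 71 71], head=2, tail=2, size=4
read(): buf=[53 8 _ 71], head=3, tail=2, size=3
read(): buf=[53 8 _ _], head=0, tail=2, size=2

Answer: 53 8 _ _
0
2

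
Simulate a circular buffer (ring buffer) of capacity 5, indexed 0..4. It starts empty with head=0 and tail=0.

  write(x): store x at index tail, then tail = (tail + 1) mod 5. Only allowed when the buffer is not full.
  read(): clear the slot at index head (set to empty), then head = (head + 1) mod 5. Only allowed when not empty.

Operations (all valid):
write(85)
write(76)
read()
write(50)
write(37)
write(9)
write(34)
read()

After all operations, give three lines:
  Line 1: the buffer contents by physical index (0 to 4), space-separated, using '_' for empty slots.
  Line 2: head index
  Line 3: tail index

Answer: 34 _ 50 37 9
2
1

Derivation:
write(85): buf=[85 _ _ _ _], head=0, tail=1, size=1
write(76): buf=[85 76 _ _ _], head=0, tail=2, size=2
read(): buf=[_ 76 _ _ _], head=1, tail=2, size=1
write(50): buf=[_ 76 50 _ _], head=1, tail=3, size=2
write(37): buf=[_ 76 50 37 _], head=1, tail=4, size=3
write(9): buf=[_ 76 50 37 9], head=1, tail=0, size=4
write(34): buf=[34 76 50 37 9], head=1, tail=1, size=5
read(): buf=[34 _ 50 37 9], head=2, tail=1, size=4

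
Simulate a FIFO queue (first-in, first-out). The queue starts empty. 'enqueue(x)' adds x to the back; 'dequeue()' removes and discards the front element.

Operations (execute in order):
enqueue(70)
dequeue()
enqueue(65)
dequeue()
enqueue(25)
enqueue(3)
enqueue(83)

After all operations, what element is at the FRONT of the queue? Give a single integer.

enqueue(70): queue = [70]
dequeue(): queue = []
enqueue(65): queue = [65]
dequeue(): queue = []
enqueue(25): queue = [25]
enqueue(3): queue = [25, 3]
enqueue(83): queue = [25, 3, 83]

Answer: 25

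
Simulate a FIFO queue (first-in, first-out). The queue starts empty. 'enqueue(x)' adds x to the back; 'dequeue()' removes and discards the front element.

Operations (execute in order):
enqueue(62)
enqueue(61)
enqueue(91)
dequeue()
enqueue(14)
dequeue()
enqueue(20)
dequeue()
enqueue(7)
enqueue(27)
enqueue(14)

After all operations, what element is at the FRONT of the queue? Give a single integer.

enqueue(62): queue = [62]
enqueue(61): queue = [62, 61]
enqueue(91): queue = [62, 61, 91]
dequeue(): queue = [61, 91]
enqueue(14): queue = [61, 91, 14]
dequeue(): queue = [91, 14]
enqueue(20): queue = [91, 14, 20]
dequeue(): queue = [14, 20]
enqueue(7): queue = [14, 20, 7]
enqueue(27): queue = [14, 20, 7, 27]
enqueue(14): queue = [14, 20, 7, 27, 14]

Answer: 14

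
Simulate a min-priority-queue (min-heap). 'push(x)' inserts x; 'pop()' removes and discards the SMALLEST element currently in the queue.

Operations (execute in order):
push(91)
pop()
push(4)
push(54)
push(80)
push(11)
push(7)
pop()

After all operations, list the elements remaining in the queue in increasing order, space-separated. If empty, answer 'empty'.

push(91): heap contents = [91]
pop() → 91: heap contents = []
push(4): heap contents = [4]
push(54): heap contents = [4, 54]
push(80): heap contents = [4, 54, 80]
push(11): heap contents = [4, 11, 54, 80]
push(7): heap contents = [4, 7, 11, 54, 80]
pop() → 4: heap contents = [7, 11, 54, 80]

Answer: 7 11 54 80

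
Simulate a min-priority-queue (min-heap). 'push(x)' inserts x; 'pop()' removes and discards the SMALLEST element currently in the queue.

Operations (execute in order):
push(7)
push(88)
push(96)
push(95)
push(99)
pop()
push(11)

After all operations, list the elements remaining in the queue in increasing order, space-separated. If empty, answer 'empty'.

Answer: 11 88 95 96 99

Derivation:
push(7): heap contents = [7]
push(88): heap contents = [7, 88]
push(96): heap contents = [7, 88, 96]
push(95): heap contents = [7, 88, 95, 96]
push(99): heap contents = [7, 88, 95, 96, 99]
pop() → 7: heap contents = [88, 95, 96, 99]
push(11): heap contents = [11, 88, 95, 96, 99]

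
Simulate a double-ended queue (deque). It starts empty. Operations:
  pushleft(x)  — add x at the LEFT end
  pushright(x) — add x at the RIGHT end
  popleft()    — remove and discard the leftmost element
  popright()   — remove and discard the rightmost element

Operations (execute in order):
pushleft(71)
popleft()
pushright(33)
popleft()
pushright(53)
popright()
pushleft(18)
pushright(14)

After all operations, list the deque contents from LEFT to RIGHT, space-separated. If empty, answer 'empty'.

pushleft(71): [71]
popleft(): []
pushright(33): [33]
popleft(): []
pushright(53): [53]
popright(): []
pushleft(18): [18]
pushright(14): [18, 14]

Answer: 18 14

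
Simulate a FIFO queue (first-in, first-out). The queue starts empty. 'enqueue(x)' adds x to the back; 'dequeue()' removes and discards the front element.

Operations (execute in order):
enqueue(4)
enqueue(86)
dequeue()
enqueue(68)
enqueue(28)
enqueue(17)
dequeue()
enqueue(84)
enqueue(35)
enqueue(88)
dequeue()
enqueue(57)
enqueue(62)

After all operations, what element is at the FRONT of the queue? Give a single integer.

Answer: 28

Derivation:
enqueue(4): queue = [4]
enqueue(86): queue = [4, 86]
dequeue(): queue = [86]
enqueue(68): queue = [86, 68]
enqueue(28): queue = [86, 68, 28]
enqueue(17): queue = [86, 68, 28, 17]
dequeue(): queue = [68, 28, 17]
enqueue(84): queue = [68, 28, 17, 84]
enqueue(35): queue = [68, 28, 17, 84, 35]
enqueue(88): queue = [68, 28, 17, 84, 35, 88]
dequeue(): queue = [28, 17, 84, 35, 88]
enqueue(57): queue = [28, 17, 84, 35, 88, 57]
enqueue(62): queue = [28, 17, 84, 35, 88, 57, 62]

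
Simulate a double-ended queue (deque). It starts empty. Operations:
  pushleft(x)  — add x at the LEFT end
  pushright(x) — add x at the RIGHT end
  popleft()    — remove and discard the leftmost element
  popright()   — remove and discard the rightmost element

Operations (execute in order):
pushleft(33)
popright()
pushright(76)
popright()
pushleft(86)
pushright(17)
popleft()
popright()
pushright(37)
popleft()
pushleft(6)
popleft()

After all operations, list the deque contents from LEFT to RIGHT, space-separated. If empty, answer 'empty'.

Answer: empty

Derivation:
pushleft(33): [33]
popright(): []
pushright(76): [76]
popright(): []
pushleft(86): [86]
pushright(17): [86, 17]
popleft(): [17]
popright(): []
pushright(37): [37]
popleft(): []
pushleft(6): [6]
popleft(): []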